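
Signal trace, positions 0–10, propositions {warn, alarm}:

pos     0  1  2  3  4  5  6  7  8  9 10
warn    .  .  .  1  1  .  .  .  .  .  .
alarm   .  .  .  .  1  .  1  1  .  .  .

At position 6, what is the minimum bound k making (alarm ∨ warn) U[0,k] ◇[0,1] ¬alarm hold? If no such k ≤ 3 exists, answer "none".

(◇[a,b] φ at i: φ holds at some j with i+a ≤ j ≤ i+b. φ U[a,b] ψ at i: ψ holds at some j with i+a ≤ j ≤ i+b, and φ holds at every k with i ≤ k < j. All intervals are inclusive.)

1

Need earliest j ≥ 6 with ◇[0,1] ¬alarm, and (alarm ∨ warn) at every k in [6,j-1].
  j=6: rhs fails.
  j=7: rhs holds; lhs holds on [6,6]. k = 1.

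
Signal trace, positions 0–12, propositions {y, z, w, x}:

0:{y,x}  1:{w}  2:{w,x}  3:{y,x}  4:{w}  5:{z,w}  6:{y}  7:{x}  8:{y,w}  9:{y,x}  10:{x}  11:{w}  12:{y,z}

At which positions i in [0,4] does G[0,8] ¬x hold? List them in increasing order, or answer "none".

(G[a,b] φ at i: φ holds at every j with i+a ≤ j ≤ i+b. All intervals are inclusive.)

none

Evaluate at each i in [0,4]:
  i=0: ✗ (fails at j=0)
  i=1: ✗ (fails at j=2)
  i=2: ✗ (fails at j=2)
  i=3: ✗ (fails at j=3)
  i=4: ✗ (fails at j=7)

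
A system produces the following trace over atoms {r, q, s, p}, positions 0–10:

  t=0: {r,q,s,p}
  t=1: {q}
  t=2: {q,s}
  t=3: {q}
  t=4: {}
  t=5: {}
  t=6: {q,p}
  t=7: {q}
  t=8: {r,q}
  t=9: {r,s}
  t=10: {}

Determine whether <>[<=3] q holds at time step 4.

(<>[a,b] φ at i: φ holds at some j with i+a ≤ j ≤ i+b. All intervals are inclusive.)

True

Check q at each j in [4,7]:
  j=4: false
  j=5: false
  j=6: true
  j=7: true
Found at j=6 → formula holds.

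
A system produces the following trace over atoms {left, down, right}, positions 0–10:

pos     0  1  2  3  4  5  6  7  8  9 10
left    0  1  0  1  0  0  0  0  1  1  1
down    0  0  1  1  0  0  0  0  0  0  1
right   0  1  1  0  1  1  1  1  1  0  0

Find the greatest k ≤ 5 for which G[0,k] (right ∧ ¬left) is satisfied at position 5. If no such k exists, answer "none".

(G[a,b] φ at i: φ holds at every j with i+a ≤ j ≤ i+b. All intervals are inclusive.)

(right ∧ ¬left) must hold from j=5 onward; find where it first fails.
  j=5: holds
  j=6: holds
  j=7: holds
  j=8: fails
Holds on [5,7], so largest k = 2.

2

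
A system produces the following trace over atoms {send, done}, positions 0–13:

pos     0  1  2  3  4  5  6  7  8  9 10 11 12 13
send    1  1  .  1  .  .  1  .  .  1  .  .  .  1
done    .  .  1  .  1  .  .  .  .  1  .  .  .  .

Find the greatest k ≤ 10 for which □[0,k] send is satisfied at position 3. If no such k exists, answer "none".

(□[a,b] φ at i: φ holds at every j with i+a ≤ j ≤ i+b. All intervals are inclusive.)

0

send must hold from j=3 onward; find where it first fails.
  j=3: holds
  j=4: fails
Holds on [3,3], so largest k = 0.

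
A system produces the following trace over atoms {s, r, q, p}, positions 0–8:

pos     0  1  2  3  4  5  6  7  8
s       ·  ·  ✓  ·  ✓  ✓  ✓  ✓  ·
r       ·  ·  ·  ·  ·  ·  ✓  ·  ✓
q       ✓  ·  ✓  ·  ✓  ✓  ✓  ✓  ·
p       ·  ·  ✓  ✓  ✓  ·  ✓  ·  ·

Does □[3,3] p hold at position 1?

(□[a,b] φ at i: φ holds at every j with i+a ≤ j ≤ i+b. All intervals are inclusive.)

Yes

Check p at every j in [4,4]:
  j=4: true
All positions satisfy it → formula holds.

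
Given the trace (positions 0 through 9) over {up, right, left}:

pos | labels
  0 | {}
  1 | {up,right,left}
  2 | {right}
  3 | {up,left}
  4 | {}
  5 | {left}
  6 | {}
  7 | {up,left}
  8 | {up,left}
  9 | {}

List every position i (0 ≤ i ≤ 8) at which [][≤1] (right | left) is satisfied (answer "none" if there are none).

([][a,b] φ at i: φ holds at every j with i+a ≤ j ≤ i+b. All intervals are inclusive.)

Evaluate at each i in [0,8]:
  i=0: ✗ (fails at j=0)
  i=1: ✓ (all of [1,2])
  i=2: ✓ (all of [2,3])
  i=3: ✗ (fails at j=4)
  i=4: ✗ (fails at j=4)
  i=5: ✗ (fails at j=6)
  i=6: ✗ (fails at j=6)
  i=7: ✓ (all of [7,8])
  i=8: ✗ (fails at j=9)

1, 2, 7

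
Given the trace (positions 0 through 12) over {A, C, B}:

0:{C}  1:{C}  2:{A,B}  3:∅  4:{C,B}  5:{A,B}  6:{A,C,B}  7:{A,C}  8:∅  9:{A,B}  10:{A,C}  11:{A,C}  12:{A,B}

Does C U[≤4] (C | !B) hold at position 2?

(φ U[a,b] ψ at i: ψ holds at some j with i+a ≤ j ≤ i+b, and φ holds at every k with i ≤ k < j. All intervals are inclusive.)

Need some j in [2,6] with (C | !B), and C at every k in [2,j-1].
  j=2: (C | !B) false.
  j=3: (C | !B) holds, but C fails at k=2 → not this j.
  j=4: (C | !B) holds, but C fails at k=2 → not this j.
  j=5: (C | !B) false.
  j=6: (C | !B) holds, but C fails at k=2 → not this j.
No j in the window works → until fails.

False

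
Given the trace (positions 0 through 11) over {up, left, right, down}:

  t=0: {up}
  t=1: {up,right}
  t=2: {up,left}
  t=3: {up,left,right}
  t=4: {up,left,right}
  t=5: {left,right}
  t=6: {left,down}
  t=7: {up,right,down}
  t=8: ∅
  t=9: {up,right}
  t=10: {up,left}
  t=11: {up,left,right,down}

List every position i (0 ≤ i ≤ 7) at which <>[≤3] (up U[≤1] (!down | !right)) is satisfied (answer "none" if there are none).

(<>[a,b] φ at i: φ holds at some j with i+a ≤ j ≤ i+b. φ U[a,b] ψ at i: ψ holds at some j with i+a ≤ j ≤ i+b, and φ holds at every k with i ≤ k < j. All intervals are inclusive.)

0, 1, 2, 3, 4, 5, 6, 7

Evaluate at each i in [0,7]:
  i=0: ✓ (witness j=0)
  i=1: ✓ (witness j=1)
  i=2: ✓ (witness j=2)
  i=3: ✓ (witness j=3)
  i=4: ✓ (witness j=4)
  i=5: ✓ (witness j=5)
  i=6: ✓ (witness j=6)
  i=7: ✓ (witness j=7)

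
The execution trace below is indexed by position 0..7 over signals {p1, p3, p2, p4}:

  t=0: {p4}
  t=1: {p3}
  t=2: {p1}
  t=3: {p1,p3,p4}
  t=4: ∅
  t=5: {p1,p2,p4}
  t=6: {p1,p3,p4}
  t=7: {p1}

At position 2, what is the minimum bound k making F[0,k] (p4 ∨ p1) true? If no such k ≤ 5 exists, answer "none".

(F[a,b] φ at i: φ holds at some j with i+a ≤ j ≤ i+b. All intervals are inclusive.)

0

Scan j = 2,3,… for (p4 ∨ p1):
  j=2: holds
First hit at j=2, so smallest k = 2-2 = 0.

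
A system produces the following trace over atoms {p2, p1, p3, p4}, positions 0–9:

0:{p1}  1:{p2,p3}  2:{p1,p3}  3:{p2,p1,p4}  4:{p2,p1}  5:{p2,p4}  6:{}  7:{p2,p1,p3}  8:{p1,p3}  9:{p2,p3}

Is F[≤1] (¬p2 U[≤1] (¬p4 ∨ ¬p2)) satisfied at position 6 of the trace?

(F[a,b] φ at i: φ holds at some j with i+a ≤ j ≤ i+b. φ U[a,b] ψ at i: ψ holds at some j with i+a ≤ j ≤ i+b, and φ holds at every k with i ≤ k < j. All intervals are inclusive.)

Yes

Check (¬p2 U[≤1] (¬p4 ∨ ¬p2)) at each j in [6,7]:
  j=6: holds
  j=7: holds
Found at j=6 → formula holds.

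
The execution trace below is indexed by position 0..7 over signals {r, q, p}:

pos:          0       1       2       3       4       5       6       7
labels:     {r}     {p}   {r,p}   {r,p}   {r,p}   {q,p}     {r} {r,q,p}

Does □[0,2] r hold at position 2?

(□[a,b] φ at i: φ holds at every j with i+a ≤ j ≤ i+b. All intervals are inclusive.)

Check r at every j in [2,4]:
  j=2: true
  j=3: true
  j=4: true
All positions satisfy it → formula holds.

Holds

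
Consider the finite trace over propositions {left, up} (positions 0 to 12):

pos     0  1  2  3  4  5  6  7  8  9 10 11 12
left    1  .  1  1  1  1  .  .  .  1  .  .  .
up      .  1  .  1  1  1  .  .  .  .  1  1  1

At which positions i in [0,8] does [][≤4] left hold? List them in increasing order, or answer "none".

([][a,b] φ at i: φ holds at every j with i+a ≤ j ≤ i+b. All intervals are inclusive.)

Evaluate at each i in [0,8]:
  i=0: ✗ (fails at j=1)
  i=1: ✗ (fails at j=1)
  i=2: ✗ (fails at j=6)
  i=3: ✗ (fails at j=6)
  i=4: ✗ (fails at j=6)
  i=5: ✗ (fails at j=6)
  i=6: ✗ (fails at j=6)
  i=7: ✗ (fails at j=7)
  i=8: ✗ (fails at j=8)

none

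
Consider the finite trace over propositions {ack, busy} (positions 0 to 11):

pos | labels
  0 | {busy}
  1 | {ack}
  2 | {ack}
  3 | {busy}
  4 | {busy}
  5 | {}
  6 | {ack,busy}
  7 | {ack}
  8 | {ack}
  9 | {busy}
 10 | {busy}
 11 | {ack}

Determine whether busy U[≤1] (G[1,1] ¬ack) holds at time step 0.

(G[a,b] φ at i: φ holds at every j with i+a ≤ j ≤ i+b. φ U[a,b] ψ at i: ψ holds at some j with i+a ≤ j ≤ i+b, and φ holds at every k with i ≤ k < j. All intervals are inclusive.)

No

Need some j in [0,1] with G[1,1] ¬ack, and busy at every k in [0,j-1].
  j=0: G[1,1] ¬ack — fails at 1.
  j=1: G[1,1] ¬ack — fails at 2.
No j in the window works → until fails.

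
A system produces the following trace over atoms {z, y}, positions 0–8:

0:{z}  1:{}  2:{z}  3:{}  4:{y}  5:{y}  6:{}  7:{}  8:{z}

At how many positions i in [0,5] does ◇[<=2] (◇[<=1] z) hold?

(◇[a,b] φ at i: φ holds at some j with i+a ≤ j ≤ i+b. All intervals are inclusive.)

4

Evaluate at each i in [0,5]:
  i=0: ✓ (witness j=0)
  i=1: ✓ (witness j=1)
  i=2: ✓ (witness j=2)
  i=3: ✗ (none in [3,5])
  i=4: ✗ (none in [4,6])
  i=5: ✓ (witness j=7)
Positions where it holds: {0, 1, 2, 5} → 4.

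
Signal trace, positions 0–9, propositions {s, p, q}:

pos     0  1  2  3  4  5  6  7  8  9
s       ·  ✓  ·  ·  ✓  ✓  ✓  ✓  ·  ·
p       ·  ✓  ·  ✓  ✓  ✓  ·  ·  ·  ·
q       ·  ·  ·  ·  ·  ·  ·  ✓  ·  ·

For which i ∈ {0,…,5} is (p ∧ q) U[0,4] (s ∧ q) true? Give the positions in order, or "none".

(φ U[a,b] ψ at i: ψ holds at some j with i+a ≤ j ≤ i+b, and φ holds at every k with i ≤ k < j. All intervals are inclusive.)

none

Evaluate at each i in [0,5]:
  i=0: ✗ (no rhs in [0,4])
  i=1: ✗ (no rhs in [1,5])
  i=2: ✗ (no rhs in [2,6])
  i=3: ✗ (lhs fails at k=3 before rhs at j=7)
  i=4: ✗ (lhs fails at k=4 before rhs at j=7)
  i=5: ✗ (lhs fails at k=5 before rhs at j=7)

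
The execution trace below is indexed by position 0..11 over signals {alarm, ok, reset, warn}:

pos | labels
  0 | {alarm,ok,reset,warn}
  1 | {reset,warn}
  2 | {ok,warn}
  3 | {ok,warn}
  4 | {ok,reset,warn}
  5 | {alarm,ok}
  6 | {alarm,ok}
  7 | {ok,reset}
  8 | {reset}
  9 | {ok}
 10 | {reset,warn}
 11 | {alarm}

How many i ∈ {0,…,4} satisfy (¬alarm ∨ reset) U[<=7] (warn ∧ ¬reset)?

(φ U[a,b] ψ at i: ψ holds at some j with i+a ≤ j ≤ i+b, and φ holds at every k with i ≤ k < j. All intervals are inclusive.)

Evaluate at each i in [0,4]:
  i=0: ✓ (rhs at j=2; lhs holds on [0,1])
  i=1: ✓ (rhs at j=2; lhs holds on [1,1])
  i=2: ✓ (rhs at j=2)
  i=3: ✓ (rhs at j=3)
  i=4: ✗ (no rhs in [4,11])
Positions where it holds: {0, 1, 2, 3} → 4.

4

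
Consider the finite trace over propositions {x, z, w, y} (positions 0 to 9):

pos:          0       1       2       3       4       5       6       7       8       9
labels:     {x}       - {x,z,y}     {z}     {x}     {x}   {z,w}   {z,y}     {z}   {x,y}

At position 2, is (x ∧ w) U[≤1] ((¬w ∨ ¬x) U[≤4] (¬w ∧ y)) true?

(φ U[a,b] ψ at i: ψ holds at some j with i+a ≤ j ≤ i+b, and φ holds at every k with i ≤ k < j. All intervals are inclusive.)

Holds

Need some j in [2,3] with ((¬w ∨ ¬x) U[≤4] (¬w ∧ y)), and (x ∧ w) at every k in [2,j-1].
  j=2: ((¬w ∨ ¬x) U[≤4] (¬w ∧ y)) holds; no prefix to check → satisfied.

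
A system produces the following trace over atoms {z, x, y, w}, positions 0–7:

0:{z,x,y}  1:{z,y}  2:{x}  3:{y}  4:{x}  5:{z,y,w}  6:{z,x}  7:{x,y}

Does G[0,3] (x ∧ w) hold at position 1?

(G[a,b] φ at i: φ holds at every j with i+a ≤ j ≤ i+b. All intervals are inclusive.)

Check (x ∧ w) at every j in [1,4]:
  j=1: false
  j=2: false
  j=3: false
  j=4: false
Fails at j=1 → formula fails.

Does not hold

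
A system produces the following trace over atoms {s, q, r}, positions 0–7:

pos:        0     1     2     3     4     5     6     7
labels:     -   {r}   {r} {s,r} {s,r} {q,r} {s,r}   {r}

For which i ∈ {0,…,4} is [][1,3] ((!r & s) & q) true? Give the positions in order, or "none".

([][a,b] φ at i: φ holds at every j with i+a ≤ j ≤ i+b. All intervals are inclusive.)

none

Evaluate at each i in [0,4]:
  i=0: ✗ (fails at j=1)
  i=1: ✗ (fails at j=2)
  i=2: ✗ (fails at j=3)
  i=3: ✗ (fails at j=4)
  i=4: ✗ (fails at j=5)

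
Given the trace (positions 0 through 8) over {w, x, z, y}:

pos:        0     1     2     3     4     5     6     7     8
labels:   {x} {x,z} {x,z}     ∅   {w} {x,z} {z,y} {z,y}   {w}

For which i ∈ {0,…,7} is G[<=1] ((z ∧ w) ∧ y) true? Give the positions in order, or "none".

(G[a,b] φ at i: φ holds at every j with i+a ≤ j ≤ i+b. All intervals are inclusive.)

Evaluate at each i in [0,7]:
  i=0: ✗ (fails at j=0)
  i=1: ✗ (fails at j=1)
  i=2: ✗ (fails at j=2)
  i=3: ✗ (fails at j=3)
  i=4: ✗ (fails at j=4)
  i=5: ✗ (fails at j=5)
  i=6: ✗ (fails at j=6)
  i=7: ✗ (fails at j=7)

none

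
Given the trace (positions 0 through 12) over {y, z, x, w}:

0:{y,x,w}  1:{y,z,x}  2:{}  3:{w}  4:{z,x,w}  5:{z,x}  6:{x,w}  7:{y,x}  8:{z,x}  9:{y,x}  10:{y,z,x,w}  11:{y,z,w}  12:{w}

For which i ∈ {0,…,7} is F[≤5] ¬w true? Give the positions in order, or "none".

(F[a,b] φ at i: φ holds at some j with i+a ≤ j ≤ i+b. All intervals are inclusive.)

Evaluate at each i in [0,7]:
  i=0: ✓ (witness j=1)
  i=1: ✓ (witness j=1)
  i=2: ✓ (witness j=2)
  i=3: ✓ (witness j=5)
  i=4: ✓ (witness j=5)
  i=5: ✓ (witness j=5)
  i=6: ✓ (witness j=7)
  i=7: ✓ (witness j=7)

0, 1, 2, 3, 4, 5, 6, 7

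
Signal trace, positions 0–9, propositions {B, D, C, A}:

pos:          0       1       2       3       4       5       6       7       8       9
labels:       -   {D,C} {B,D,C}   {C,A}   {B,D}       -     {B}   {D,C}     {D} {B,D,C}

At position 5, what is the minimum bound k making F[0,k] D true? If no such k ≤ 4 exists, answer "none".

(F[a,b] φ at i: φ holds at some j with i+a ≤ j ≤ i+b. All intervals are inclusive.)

2

Scan j = 5,6,… for D:
  j=5: fails
  j=6: fails
  j=7: holds
First hit at j=7, so smallest k = 7-5 = 2.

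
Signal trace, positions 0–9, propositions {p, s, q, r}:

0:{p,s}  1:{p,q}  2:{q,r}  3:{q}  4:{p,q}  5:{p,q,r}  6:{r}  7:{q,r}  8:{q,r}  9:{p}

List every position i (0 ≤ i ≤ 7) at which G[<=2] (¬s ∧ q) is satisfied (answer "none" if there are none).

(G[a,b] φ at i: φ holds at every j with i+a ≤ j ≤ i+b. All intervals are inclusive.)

Evaluate at each i in [0,7]:
  i=0: ✗ (fails at j=0)
  i=1: ✓ (all of [1,3])
  i=2: ✓ (all of [2,4])
  i=3: ✓ (all of [3,5])
  i=4: ✗ (fails at j=6)
  i=5: ✗ (fails at j=6)
  i=6: ✗ (fails at j=6)
  i=7: ✗ (fails at j=9)

1, 2, 3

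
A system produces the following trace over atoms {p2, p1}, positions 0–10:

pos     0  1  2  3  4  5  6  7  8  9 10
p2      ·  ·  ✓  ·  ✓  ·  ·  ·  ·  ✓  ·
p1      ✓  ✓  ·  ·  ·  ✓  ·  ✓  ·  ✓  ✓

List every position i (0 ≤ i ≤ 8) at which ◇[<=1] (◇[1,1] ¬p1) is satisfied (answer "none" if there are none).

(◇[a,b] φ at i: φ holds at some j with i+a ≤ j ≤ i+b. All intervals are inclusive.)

Evaluate at each i in [0,8]:
  i=0: ✓ (witness j=1)
  i=1: ✓ (witness j=1)
  i=2: ✓ (witness j=2)
  i=3: ✓ (witness j=3)
  i=4: ✓ (witness j=5)
  i=5: ✓ (witness j=5)
  i=6: ✓ (witness j=7)
  i=7: ✓ (witness j=7)
  i=8: ✗ (none in [8,9])

0, 1, 2, 3, 4, 5, 6, 7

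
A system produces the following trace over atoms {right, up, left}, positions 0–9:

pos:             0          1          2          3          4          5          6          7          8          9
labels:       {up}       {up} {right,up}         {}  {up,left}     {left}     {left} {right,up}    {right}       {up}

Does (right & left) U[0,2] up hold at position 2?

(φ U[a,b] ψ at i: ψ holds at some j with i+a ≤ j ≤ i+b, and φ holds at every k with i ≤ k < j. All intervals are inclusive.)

Need some j in [2,4] with up, and (right & left) at every k in [2,j-1].
  j=2: up holds; no prefix to check → satisfied.

Holds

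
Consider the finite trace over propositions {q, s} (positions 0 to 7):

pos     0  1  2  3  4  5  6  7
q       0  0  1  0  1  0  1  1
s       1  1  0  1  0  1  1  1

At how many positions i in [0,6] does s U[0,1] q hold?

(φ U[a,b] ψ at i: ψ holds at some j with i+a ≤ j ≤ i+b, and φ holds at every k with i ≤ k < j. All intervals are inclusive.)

6

Evaluate at each i in [0,6]:
  i=0: ✗ (no rhs in [0,1])
  i=1: ✓ (rhs at j=2; lhs holds on [1,1])
  i=2: ✓ (rhs at j=2)
  i=3: ✓ (rhs at j=4; lhs holds on [3,3])
  i=4: ✓ (rhs at j=4)
  i=5: ✓ (rhs at j=6; lhs holds on [5,5])
  i=6: ✓ (rhs at j=6)
Positions where it holds: {1, 2, 3, 4, 5, 6} → 6.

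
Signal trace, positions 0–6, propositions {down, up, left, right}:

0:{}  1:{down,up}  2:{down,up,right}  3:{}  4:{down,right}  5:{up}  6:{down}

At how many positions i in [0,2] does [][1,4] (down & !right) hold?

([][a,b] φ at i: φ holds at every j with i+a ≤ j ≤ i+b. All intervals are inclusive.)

Evaluate at each i in [0,2]:
  i=0: ✗ (fails at j=2)
  i=1: ✗ (fails at j=2)
  i=2: ✗ (fails at j=3)
Positions where it holds: {} → 0.

0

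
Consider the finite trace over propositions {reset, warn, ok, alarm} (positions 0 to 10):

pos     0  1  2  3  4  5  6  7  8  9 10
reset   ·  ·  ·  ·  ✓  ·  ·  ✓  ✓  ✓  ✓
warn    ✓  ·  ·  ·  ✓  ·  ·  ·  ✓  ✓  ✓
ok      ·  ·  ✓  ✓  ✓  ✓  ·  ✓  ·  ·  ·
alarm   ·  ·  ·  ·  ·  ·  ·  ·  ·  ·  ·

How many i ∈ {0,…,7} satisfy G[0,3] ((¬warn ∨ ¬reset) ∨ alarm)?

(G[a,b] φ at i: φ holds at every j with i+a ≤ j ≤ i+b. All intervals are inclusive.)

Evaluate at each i in [0,7]:
  i=0: ✓ (all of [0,3])
  i=1: ✗ (fails at j=4)
  i=2: ✗ (fails at j=4)
  i=3: ✗ (fails at j=4)
  i=4: ✗ (fails at j=4)
  i=5: ✗ (fails at j=8)
  i=6: ✗ (fails at j=8)
  i=7: ✗ (fails at j=8)
Positions where it holds: {0} → 1.

1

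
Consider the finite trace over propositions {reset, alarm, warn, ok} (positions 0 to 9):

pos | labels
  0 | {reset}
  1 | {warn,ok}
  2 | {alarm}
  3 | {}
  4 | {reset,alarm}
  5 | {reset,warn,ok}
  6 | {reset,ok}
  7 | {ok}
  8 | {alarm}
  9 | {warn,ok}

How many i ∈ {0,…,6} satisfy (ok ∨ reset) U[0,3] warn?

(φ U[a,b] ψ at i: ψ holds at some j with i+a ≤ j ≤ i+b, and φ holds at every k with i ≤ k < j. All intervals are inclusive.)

4

Evaluate at each i in [0,6]:
  i=0: ✓ (rhs at j=1; lhs holds on [0,0])
  i=1: ✓ (rhs at j=1)
  i=2: ✗ (lhs fails at k=2 before rhs at j=5)
  i=3: ✗ (lhs fails at k=3 before rhs at j=5)
  i=4: ✓ (rhs at j=5; lhs holds on [4,4])
  i=5: ✓ (rhs at j=5)
  i=6: ✗ (lhs fails at k=8 before rhs at j=9)
Positions where it holds: {0, 1, 4, 5} → 4.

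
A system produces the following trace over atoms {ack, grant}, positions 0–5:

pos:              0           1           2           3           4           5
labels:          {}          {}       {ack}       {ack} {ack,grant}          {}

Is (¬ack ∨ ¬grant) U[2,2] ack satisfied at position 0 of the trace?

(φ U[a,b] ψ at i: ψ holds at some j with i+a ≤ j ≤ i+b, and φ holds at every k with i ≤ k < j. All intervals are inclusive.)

Yes

Need some j in [2,2] with ack, and (¬ack ∨ ¬grant) at every k in [0,j-1].
  j=2: ack holds; (¬ack ∨ ¬grant) holds at every k in [0,1] → satisfied.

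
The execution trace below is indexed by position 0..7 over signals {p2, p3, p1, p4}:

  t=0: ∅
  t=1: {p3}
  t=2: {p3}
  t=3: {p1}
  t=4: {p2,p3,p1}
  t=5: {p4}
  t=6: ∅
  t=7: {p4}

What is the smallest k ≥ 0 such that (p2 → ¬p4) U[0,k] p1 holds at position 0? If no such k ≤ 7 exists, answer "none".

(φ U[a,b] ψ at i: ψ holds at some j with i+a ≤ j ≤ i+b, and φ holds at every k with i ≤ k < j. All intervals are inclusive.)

Need earliest j ≥ 0 with p1, and (p2 → ¬p4) at every k in [0,j-1].
  j=0: rhs fails.
  j=1: rhs fails.
  j=2: rhs fails.
  j=3: rhs holds; lhs holds on [0,2]. k = 3.

3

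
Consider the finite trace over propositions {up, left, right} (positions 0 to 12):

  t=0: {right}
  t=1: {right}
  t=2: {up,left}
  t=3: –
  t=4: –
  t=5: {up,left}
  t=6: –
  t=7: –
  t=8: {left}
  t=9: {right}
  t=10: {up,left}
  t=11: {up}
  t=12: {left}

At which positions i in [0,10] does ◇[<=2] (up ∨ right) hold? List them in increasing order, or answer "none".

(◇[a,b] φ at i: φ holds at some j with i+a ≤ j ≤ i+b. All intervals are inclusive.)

Evaluate at each i in [0,10]:
  i=0: ✓ (witness j=0)
  i=1: ✓ (witness j=1)
  i=2: ✓ (witness j=2)
  i=3: ✓ (witness j=5)
  i=4: ✓ (witness j=5)
  i=5: ✓ (witness j=5)
  i=6: ✗ (none in [6,8])
  i=7: ✓ (witness j=9)
  i=8: ✓ (witness j=9)
  i=9: ✓ (witness j=9)
  i=10: ✓ (witness j=10)

0, 1, 2, 3, 4, 5, 7, 8, 9, 10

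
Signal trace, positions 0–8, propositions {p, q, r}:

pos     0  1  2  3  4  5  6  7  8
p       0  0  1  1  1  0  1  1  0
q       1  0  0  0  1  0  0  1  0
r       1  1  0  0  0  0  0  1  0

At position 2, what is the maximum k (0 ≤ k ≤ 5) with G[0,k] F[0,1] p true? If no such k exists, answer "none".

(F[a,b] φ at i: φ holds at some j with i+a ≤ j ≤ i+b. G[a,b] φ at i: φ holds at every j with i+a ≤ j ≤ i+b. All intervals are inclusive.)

5

F[0,1] p must hold from j=2 onward; find where it first fails.
  j=2: holds
  j=3: holds
  j=4: holds
  j=5: holds
  j=6: holds
  j=7: holds
Holds through j=7; largest k = 5.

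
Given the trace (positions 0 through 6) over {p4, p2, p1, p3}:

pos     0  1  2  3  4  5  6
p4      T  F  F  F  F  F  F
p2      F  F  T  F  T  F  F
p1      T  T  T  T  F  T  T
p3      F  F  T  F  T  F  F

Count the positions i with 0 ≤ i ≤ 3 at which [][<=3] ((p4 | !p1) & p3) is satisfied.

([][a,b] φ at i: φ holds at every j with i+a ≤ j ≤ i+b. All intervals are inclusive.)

0

Evaluate at each i in [0,3]:
  i=0: ✗ (fails at j=0)
  i=1: ✗ (fails at j=1)
  i=2: ✗ (fails at j=2)
  i=3: ✗ (fails at j=3)
Positions where it holds: {} → 0.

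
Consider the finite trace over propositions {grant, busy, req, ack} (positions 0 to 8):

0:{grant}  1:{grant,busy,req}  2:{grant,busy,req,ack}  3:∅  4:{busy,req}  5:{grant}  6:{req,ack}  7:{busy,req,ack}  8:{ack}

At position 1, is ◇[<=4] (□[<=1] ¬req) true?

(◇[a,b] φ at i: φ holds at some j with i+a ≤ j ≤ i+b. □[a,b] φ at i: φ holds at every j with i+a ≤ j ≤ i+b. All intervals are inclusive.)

No

Check □[<=1] ¬req at each j in [1,5]:
  j=1: fails at 1
  j=2: fails at 2
  j=3: fails at 4
  j=4: fails at 4
  j=5: fails at 6
No position in the window satisfies it → formula fails.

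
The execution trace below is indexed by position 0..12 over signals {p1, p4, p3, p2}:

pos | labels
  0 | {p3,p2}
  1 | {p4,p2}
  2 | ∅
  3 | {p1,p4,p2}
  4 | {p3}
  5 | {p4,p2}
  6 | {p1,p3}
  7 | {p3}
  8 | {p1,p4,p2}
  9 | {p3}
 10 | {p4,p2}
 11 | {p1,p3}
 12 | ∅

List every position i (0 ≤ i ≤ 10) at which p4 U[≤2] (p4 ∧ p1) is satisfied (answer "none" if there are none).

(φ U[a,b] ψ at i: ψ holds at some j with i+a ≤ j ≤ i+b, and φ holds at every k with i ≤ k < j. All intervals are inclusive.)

3, 8

Evaluate at each i in [0,10]:
  i=0: ✗ (no rhs in [0,2])
  i=1: ✗ (lhs fails at k=2 before rhs at j=3)
  i=2: ✗ (lhs fails at k=2 before rhs at j=3)
  i=3: ✓ (rhs at j=3)
  i=4: ✗ (no rhs in [4,6])
  i=5: ✗ (no rhs in [5,7])
  i=6: ✗ (lhs fails at k=6 before rhs at j=8)
  i=7: ✗ (lhs fails at k=7 before rhs at j=8)
  i=8: ✓ (rhs at j=8)
  i=9: ✗ (no rhs in [9,11])
  i=10: ✗ (no rhs in [10,12])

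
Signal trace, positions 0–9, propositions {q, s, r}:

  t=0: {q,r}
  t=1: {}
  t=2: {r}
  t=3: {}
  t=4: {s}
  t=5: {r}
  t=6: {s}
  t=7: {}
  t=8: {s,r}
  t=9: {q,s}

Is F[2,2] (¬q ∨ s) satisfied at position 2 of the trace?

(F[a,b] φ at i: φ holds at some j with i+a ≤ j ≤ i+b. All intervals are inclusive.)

Check (¬q ∨ s) at each j in [4,4]:
  j=4: true
Found at j=4 → formula holds.

True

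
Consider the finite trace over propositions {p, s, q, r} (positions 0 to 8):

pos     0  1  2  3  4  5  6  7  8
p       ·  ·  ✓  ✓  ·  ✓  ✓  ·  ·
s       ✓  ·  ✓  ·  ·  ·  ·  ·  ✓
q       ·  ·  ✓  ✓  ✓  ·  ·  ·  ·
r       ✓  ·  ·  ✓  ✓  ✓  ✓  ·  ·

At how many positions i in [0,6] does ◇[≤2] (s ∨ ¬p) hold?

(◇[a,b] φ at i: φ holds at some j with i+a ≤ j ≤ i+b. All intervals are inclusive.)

7

Evaluate at each i in [0,6]:
  i=0: ✓ (witness j=0)
  i=1: ✓ (witness j=1)
  i=2: ✓ (witness j=2)
  i=3: ✓ (witness j=4)
  i=4: ✓ (witness j=4)
  i=5: ✓ (witness j=7)
  i=6: ✓ (witness j=7)
Positions where it holds: {0, 1, 2, 3, 4, 5, 6} → 7.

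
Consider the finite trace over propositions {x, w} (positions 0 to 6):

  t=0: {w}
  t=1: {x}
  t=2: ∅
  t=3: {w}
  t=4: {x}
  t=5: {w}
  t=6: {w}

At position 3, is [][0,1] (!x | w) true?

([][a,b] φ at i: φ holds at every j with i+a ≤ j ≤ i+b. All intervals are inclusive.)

No

Check (!x | w) at every j in [3,4]:
  j=3: true
  j=4: false
Fails at j=4 → formula fails.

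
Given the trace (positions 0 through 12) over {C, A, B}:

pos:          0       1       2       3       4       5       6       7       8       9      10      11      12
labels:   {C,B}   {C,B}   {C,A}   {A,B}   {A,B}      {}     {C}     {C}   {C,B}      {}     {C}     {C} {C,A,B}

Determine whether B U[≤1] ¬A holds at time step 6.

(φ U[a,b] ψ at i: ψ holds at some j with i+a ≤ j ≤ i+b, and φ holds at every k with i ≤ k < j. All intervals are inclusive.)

Holds

Need some j in [6,7] with ¬A, and B at every k in [6,j-1].
  j=6: ¬A holds; no prefix to check → satisfied.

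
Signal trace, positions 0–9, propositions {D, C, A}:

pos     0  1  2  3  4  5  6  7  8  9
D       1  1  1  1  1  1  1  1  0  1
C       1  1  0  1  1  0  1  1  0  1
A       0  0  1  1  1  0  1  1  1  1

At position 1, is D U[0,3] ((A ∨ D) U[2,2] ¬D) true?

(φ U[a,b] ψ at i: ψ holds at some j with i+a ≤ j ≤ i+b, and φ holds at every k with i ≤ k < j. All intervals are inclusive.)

Does not hold

Need some j in [1,4] with ((A ∨ D) U[2,2] ¬D), and D at every k in [1,j-1].
  j=1: ((A ∨ D) U[2,2] ¬D) — fails.
  j=2: ((A ∨ D) U[2,2] ¬D) — fails.
  j=3: ((A ∨ D) U[2,2] ¬D) — fails.
  j=4: ((A ∨ D) U[2,2] ¬D) — fails.
No j in the window works → until fails.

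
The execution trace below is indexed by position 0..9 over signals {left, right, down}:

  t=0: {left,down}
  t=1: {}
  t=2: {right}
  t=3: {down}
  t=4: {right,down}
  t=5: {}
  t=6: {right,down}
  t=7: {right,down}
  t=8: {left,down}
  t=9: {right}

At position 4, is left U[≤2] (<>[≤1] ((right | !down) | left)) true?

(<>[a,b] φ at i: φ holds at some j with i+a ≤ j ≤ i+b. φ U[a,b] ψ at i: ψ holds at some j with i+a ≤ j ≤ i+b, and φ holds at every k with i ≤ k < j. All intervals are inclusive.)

Need some j in [4,6] with <>[≤1] ((right | !down) | left), and left at every k in [4,j-1].
  j=4: <>[≤1] ((right | !down) | left) holds; no prefix to check → satisfied.

Holds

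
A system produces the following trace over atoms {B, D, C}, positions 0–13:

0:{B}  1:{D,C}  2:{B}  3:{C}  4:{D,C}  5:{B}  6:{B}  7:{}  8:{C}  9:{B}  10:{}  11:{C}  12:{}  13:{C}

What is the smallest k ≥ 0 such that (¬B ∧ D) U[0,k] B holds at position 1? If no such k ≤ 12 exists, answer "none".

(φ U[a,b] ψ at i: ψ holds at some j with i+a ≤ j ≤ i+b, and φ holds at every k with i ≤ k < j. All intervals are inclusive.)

Need earliest j ≥ 1 with B, and (¬B ∧ D) at every k in [1,j-1].
  j=1: rhs fails.
  j=2: rhs holds; lhs holds on [1,1]. k = 1.

1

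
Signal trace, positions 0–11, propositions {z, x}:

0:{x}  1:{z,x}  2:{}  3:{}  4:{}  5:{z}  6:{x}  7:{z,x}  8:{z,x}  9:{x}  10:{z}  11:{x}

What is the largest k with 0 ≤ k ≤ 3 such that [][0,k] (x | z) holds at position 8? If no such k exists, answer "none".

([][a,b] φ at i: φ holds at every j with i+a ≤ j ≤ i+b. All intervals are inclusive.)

(x | z) must hold from j=8 onward; find where it first fails.
  j=8: holds
  j=9: holds
  j=10: holds
  j=11: holds
Holds through j=11; largest k = 3.

3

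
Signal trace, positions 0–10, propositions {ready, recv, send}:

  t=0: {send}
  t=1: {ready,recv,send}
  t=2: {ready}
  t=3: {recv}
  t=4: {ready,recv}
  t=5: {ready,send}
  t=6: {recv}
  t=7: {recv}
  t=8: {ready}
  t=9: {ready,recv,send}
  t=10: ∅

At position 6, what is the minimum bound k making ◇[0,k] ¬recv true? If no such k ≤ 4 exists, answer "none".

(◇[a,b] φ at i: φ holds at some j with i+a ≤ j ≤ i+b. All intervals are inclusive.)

Scan j = 6,7,… for ¬recv:
  j=6: fails
  j=7: fails
  j=8: holds
First hit at j=8, so smallest k = 8-6 = 2.

2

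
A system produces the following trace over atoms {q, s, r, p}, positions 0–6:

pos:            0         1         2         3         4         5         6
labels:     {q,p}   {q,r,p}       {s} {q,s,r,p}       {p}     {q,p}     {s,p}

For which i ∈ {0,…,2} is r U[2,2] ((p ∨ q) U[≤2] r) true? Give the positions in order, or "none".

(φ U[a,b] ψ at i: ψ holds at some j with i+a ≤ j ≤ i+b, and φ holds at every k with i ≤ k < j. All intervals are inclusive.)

Evaluate at each i in [0,2]:
  i=0: ✗ (no rhs in [2,2])
  i=1: ✗ (lhs fails at k=2 before rhs at j=3)
  i=2: ✗ (no rhs in [4,4])

none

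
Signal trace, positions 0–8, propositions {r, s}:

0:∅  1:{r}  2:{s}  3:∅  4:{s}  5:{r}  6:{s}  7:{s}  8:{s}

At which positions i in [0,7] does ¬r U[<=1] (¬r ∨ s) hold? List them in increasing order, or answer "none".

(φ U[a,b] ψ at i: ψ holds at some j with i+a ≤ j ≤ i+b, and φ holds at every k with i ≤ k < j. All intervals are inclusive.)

0, 2, 3, 4, 6, 7

Evaluate at each i in [0,7]:
  i=0: ✓ (rhs at j=0)
  i=1: ✗ (lhs fails at k=1 before rhs at j=2)
  i=2: ✓ (rhs at j=2)
  i=3: ✓ (rhs at j=3)
  i=4: ✓ (rhs at j=4)
  i=5: ✗ (lhs fails at k=5 before rhs at j=6)
  i=6: ✓ (rhs at j=6)
  i=7: ✓ (rhs at j=7)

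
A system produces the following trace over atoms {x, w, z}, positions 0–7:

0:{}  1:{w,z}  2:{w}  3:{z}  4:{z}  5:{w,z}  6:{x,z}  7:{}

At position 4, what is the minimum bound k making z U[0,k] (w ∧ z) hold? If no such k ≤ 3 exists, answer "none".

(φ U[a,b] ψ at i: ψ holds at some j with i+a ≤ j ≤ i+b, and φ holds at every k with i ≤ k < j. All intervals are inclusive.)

1

Need earliest j ≥ 4 with (w ∧ z), and z at every k in [4,j-1].
  j=4: rhs fails.
  j=5: rhs holds; lhs holds on [4,4]. k = 1.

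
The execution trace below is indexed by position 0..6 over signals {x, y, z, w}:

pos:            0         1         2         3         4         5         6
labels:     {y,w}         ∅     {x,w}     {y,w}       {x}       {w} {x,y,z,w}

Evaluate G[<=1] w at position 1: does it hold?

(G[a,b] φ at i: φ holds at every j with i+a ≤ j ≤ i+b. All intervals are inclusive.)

Does not hold

Check w at every j in [1,2]:
  j=1: false
  j=2: true
Fails at j=1 → formula fails.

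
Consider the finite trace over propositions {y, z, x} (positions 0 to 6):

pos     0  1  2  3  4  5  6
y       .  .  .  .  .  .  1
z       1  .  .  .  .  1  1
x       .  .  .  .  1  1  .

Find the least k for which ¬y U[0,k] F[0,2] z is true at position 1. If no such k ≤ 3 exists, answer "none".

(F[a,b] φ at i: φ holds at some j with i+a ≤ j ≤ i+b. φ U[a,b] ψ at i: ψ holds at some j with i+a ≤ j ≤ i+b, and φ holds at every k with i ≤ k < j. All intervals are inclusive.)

Need earliest j ≥ 1 with F[0,2] z, and ¬y at every k in [1,j-1].
  j=1: rhs fails.
  j=2: rhs fails.
  j=3: rhs holds; lhs holds on [1,2]. k = 2.

2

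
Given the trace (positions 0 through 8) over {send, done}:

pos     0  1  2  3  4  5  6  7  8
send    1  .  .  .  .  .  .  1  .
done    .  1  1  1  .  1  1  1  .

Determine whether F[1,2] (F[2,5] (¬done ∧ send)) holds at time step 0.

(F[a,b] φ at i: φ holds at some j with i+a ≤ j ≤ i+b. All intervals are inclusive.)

No

Check F[2,5] (¬done ∧ send) at each j in [1,2]:
  j=1: fails (none in [3,6])
  j=2: fails (none in [4,7])
No position in the window satisfies it → formula fails.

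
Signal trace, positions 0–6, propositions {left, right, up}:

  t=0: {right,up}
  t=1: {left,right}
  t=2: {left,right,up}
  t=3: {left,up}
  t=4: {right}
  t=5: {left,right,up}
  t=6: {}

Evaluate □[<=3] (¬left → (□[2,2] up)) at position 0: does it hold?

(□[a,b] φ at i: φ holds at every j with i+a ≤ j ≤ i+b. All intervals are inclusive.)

Check (¬left → (□[2,2] up)) at every j in [0,3]:
  j=0: antecedent true; consequent holds on [2,2] → ✓
  j=1: antecedent false → ✓
  j=2: antecedent false → ✓
  j=3: antecedent false → ✓
All positions satisfy it → formula holds.

Holds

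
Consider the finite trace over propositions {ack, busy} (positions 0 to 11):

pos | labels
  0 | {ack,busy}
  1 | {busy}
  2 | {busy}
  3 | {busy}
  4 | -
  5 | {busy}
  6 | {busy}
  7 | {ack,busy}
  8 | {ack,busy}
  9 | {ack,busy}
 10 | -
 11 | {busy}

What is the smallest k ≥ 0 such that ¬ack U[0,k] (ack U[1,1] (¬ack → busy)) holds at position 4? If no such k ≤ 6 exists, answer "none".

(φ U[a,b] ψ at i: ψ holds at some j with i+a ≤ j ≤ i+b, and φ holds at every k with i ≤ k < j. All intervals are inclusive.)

Need earliest j ≥ 4 with (ack U[1,1] (¬ack → busy)), and ¬ack at every k in [4,j-1].
  j=4: rhs fails.
  j=5: rhs fails.
  j=6: rhs fails.
  j=7: rhs holds; lhs holds on [4,6]. k = 3.

3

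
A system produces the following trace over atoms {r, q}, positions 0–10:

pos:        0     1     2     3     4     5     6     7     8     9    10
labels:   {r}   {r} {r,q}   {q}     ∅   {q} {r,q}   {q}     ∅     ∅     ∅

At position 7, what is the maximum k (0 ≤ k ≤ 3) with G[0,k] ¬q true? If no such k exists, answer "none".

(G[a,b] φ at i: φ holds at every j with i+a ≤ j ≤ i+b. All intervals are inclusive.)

¬q must hold from j=7 onward; find where it first fails.
  j=7: fails → no k works.

none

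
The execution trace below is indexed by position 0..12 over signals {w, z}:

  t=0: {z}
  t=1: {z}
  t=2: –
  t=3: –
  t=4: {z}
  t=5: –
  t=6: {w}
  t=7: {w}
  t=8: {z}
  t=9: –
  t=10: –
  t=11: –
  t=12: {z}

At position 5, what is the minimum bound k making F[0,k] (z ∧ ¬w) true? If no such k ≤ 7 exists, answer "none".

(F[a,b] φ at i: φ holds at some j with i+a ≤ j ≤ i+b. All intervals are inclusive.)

Scan j = 5,6,… for (z ∧ ¬w):
  j=5: fails
  j=6: fails
  j=7: fails
  j=8: holds
First hit at j=8, so smallest k = 8-5 = 3.

3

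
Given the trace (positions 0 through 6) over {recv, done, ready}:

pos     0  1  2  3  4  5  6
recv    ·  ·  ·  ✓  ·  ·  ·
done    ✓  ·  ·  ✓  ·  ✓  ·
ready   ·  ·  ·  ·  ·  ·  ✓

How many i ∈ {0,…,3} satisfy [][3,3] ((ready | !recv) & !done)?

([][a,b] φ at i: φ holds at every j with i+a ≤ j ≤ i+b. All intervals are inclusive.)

Evaluate at each i in [0,3]:
  i=0: ✗ (fails at j=3)
  i=1: ✓ (all of [4,4])
  i=2: ✗ (fails at j=5)
  i=3: ✓ (all of [6,6])
Positions where it holds: {1, 3} → 2.

2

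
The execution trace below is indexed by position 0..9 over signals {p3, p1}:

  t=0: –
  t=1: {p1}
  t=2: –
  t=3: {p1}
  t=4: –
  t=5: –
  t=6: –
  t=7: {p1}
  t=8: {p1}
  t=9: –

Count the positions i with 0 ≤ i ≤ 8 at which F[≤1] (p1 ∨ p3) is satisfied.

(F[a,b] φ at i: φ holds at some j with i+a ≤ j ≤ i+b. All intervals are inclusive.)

Evaluate at each i in [0,8]:
  i=0: ✓ (witness j=1)
  i=1: ✓ (witness j=1)
  i=2: ✓ (witness j=3)
  i=3: ✓ (witness j=3)
  i=4: ✗ (none in [4,5])
  i=5: ✗ (none in [5,6])
  i=6: ✓ (witness j=7)
  i=7: ✓ (witness j=7)
  i=8: ✓ (witness j=8)
Positions where it holds: {0, 1, 2, 3, 6, 7, 8} → 7.

7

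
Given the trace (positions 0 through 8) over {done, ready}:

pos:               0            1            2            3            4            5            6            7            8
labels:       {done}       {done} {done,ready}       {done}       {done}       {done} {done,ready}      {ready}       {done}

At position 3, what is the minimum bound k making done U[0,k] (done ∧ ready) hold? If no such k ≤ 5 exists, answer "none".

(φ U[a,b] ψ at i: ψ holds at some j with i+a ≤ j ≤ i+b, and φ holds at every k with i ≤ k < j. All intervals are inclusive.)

Need earliest j ≥ 3 with (done ∧ ready), and done at every k in [3,j-1].
  j=3: rhs fails.
  j=4: rhs fails.
  j=5: rhs fails.
  j=6: rhs holds; lhs holds on [3,5]. k = 3.

3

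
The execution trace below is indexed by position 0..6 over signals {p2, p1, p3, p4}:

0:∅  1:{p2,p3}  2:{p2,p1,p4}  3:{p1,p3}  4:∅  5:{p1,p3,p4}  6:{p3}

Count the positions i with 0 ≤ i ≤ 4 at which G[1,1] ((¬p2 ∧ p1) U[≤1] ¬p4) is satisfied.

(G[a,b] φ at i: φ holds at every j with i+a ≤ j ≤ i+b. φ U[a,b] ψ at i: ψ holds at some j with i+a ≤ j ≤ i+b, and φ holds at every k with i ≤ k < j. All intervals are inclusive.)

Evaluate at each i in [0,4]:
  i=0: ✓ (all of [1,1])
  i=1: ✗ (fails at j=2)
  i=2: ✓ (all of [3,3])
  i=3: ✓ (all of [4,4])
  i=4: ✓ (all of [5,5])
Positions where it holds: {0, 2, 3, 4} → 4.

4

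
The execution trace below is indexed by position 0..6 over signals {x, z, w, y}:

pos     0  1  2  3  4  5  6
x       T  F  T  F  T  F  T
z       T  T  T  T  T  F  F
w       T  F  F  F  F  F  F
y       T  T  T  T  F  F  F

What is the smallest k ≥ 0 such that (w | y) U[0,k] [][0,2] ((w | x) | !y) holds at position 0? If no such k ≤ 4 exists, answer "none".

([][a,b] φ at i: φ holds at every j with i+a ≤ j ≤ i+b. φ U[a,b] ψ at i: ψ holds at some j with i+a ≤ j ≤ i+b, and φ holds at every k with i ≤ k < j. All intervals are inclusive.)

Need earliest j ≥ 0 with [][0,2] ((w | x) | !y), and (w | y) at every k in [0,j-1].
  j=0: rhs fails.
  j=1: rhs fails.
  j=2: rhs fails.
  j=3: rhs fails.
  j=4: rhs holds; lhs holds on [0,3]. k = 4.

4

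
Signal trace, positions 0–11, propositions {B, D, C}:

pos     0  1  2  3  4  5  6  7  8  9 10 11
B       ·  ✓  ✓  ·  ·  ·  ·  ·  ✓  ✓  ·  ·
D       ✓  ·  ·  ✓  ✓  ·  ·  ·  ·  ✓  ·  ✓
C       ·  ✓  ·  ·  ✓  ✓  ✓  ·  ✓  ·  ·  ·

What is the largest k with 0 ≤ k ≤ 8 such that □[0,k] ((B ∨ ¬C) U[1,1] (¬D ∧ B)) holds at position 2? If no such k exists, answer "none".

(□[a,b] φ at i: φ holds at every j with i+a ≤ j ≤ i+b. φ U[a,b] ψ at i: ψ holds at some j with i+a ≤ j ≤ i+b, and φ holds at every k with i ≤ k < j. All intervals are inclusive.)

none

((B ∨ ¬C) U[1,1] (¬D ∧ B)) must hold from j=2 onward; find where it first fails.
  j=2: fails → no k works.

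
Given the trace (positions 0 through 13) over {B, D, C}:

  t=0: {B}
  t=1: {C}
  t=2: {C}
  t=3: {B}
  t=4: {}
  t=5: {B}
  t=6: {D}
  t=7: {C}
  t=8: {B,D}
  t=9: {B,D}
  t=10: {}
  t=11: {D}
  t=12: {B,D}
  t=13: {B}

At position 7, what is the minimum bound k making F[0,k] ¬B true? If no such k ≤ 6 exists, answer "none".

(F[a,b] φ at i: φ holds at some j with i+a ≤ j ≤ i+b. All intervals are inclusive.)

0

Scan j = 7,8,… for ¬B:
  j=7: holds
First hit at j=7, so smallest k = 7-7 = 0.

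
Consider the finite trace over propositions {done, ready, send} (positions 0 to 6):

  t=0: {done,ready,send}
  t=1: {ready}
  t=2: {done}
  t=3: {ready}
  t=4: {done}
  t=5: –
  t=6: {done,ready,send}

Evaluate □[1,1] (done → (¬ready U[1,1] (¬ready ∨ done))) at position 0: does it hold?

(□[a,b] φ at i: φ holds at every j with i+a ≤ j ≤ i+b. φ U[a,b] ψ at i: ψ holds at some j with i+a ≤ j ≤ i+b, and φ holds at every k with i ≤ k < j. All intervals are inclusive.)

True

Check (done → (¬ready U[1,1] (¬ready ∨ done))) at every j in [1,1]:
  j=1: antecedent false → ✓
All positions satisfy it → formula holds.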